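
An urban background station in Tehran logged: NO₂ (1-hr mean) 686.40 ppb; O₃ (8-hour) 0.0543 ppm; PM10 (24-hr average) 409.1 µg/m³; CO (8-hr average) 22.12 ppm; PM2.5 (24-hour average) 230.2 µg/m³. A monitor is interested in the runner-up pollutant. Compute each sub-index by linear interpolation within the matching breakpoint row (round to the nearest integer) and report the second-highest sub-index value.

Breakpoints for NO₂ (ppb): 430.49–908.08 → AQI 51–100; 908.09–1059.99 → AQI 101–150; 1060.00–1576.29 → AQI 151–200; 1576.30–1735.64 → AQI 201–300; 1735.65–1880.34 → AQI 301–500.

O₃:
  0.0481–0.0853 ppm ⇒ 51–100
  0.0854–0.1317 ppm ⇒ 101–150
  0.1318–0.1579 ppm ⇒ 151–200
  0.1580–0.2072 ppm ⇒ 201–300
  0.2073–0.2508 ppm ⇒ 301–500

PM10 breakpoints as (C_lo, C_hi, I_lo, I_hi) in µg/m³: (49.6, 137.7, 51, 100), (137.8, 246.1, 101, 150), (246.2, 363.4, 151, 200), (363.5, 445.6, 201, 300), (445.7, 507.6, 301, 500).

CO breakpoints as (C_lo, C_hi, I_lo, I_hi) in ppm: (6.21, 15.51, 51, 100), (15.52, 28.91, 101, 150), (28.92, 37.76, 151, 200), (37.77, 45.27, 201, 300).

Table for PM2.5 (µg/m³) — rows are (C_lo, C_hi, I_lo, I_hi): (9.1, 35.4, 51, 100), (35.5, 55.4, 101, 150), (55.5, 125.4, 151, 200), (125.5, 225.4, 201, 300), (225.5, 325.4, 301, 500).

NO₂: 686.40 ∈ [430.49, 908.08] ↔ index [51, 100].
51 + (686.40−430.49)·(100−51)/(908.08−430.49) = 51 + 255.91·49/477.59 ≈ 77.26, so AQI = 77.
O₃: 0.0543 lies in 0.0481–0.0853, so I_lo=51, I_hi=100, C_lo=0.0481, C_hi=0.0853.
(100−51)/(0.0853−0.0481) × (0.0543−0.0481) + 51 = 49/0.0372 × 0.0062 + 51 ≈ 59.17 → 59.
PM10 409.1: bracket 363.5–445.6 → index 201–300; slope 99/82.1, offset 45.6.
AQI = 201 + 99/82.1·45.6 ≈ 255.99 ⇒ 256.
CO: 22.12 lies in 15.52–28.91, so I_lo=101, I_hi=150, C_lo=15.52, C_hi=28.91.
(150−101)/(28.91−15.52) × (22.12−15.52) + 101 = 49/13.39 × 6.60 + 101 ≈ 125.15 → 125.
PM2.5 230.2: bracket 225.5–325.4 → index 301–500; slope 199/99.9, offset 4.7.
AQI = 301 + 199/99.9·4.7 ≈ 310.36 ⇒ 310.
Sub-indices: NO₂→77, O₃→59, PM10→256, CO→125, PM2.5→310. Ranked high→low: 310, 256, 125, 77, 59. Second-highest sub-index = 256.

256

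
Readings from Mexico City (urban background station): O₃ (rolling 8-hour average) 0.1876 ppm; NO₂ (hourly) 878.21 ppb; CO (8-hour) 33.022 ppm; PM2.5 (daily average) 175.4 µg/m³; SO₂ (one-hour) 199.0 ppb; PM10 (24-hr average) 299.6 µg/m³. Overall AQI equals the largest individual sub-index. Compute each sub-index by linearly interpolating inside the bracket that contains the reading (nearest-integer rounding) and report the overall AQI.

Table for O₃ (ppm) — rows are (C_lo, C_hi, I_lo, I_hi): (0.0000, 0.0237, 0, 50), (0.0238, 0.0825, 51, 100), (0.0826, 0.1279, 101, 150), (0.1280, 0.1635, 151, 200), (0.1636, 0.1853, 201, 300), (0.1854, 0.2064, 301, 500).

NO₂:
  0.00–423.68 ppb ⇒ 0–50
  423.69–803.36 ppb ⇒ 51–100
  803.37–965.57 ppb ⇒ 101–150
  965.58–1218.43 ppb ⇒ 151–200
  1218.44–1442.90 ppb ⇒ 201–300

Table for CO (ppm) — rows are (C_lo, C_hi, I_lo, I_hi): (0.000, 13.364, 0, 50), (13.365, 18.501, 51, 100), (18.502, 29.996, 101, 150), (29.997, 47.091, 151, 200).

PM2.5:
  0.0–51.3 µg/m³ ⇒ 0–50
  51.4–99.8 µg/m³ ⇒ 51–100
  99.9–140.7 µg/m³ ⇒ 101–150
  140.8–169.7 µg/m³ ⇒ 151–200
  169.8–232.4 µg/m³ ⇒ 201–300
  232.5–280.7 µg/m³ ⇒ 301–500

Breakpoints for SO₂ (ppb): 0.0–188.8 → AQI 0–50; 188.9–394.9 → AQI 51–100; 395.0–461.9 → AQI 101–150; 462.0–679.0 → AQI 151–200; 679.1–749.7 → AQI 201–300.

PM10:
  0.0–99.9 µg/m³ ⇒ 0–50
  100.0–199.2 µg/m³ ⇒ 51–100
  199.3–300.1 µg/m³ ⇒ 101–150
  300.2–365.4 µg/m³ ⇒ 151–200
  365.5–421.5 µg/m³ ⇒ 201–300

322

O₃: row 0.1854–0.2064 (AQI 301–500). (500−301)·(0.1876−0.1854)/(0.2064−0.1854) + 301 = 199·0.0022/0.0210 + 301 ≈ 321.85 → 322.
NO₂: 878.21 ∈ [803.37, 965.57] ↔ index [101, 150].
101 + (878.21−803.37)·(150−101)/(965.57−803.37) = 101 + 74.84·49/162.20 ≈ 123.61, so AQI = 124.
CO: row 29.997–47.091 (AQI 151–200). (200−151)·(33.022−29.997)/(47.091−29.997) + 151 = 49·3.025/17.094 + 151 ≈ 159.67 → 160.
PM2.5: 175.4 ∈ [169.8, 232.4] ↔ index [201, 300].
201 + (175.4−169.8)·(300−201)/(232.4−169.8) = 201 + 5.6·99/62.6 ≈ 209.86, so AQI = 210.
SO₂ 199.0: bracket 188.9–394.9 → index 51–100; slope 49/206.0, offset 10.1.
AQI = 51 + 49/206.0·10.1 ≈ 53.40 ⇒ 53.
PM10: 299.6 lies in 199.3–300.1, so I_lo=101, I_hi=150, C_lo=199.3, C_hi=300.1.
(150−101)/(300.1−199.3) × (299.6−199.3) + 101 = 49/100.8 × 100.3 + 101 ≈ 149.76 → 150.
Sub-indices: O₃→322, NO₂→124, CO→160, PM2.5→210, SO₂→53, PM10→150. Overall AQI = max = 322; dominant pollutant is O₃.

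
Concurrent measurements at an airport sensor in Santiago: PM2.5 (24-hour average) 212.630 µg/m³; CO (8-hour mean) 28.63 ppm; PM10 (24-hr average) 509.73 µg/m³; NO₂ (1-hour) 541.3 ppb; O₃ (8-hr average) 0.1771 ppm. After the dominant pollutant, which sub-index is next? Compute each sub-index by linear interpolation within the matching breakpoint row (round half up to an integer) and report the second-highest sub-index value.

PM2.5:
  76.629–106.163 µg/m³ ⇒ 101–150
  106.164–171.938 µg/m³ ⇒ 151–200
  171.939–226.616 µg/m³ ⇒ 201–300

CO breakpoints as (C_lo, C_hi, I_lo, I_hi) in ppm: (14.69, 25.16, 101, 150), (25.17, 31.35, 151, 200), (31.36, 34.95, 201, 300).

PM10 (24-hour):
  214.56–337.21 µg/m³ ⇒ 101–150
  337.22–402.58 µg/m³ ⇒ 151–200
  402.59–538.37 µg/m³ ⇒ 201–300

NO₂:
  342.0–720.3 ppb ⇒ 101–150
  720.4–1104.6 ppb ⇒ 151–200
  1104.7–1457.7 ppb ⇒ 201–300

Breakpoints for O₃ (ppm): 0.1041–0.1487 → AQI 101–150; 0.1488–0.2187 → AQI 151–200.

275

PM2.5: row 171.939–226.616 (AQI 201–300). (300−201)·(212.630−171.939)/(226.616−171.939) + 201 = 99·40.691/54.677 + 201 ≈ 274.68 → 275.
CO: 28.63 lies in 25.17–31.35, so I_lo=151, I_hi=200, C_lo=25.17, C_hi=31.35.
(200−151)/(31.35−25.17) × (28.63−25.17) + 151 = 49/6.18 × 3.46 + 151 ≈ 178.43 → 178.
PM10: 509.73 lies in 402.59–538.37, so I_lo=201, I_hi=300, C_lo=402.59, C_hi=538.37.
(300−201)/(538.37−402.59) × (509.73−402.59) + 201 = 99/135.78 × 107.14 + 201 ≈ 279.12 → 279.
NO₂ 541.3: bracket 342.0–720.3 → index 101–150; slope 49/378.3, offset 199.3.
AQI = 101 + 49/378.3·199.3 ≈ 126.81 ⇒ 127.
O₃ 0.1771: bracket 0.1488–0.2187 → index 151–200; slope 49/0.0699, offset 0.0283.
AQI = 151 + 49/0.0699·0.0283 ≈ 170.84 ⇒ 171.
Sub-indices: PM2.5→275, CO→178, PM10→279, NO₂→127, O₃→171. Ranked high→low: 279, 275, 178, 171, 127. Second-highest sub-index = 275.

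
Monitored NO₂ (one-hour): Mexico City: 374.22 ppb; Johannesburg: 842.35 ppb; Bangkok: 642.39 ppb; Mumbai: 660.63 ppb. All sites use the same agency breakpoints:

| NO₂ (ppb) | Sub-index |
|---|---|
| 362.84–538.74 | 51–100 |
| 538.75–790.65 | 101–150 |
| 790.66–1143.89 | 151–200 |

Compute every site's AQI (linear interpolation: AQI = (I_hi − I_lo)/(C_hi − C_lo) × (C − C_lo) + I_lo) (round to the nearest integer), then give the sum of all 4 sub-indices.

Mexico City 374.22: bracket 362.84–538.74 → index 51–100; slope 49/175.90, offset 11.38.
AQI = 51 + 49/175.90·11.38 ≈ 54.17 ⇒ 54.
Johannesburg: 842.35 ∈ [790.66, 1143.89] ↔ index [151, 200].
151 + (842.35−790.66)·(200−151)/(1143.89−790.66) = 151 + 51.69·49/353.23 ≈ 158.17, so AQI = 158.
Bangkok: 642.39 lies in 538.75–790.65, so I_lo=101, I_hi=150, C_lo=538.75, C_hi=790.65.
(150−101)/(790.65−538.75) × (642.39−538.75) + 101 = 49/251.90 × 103.64 + 101 ≈ 121.16 → 121.
Mumbai: 660.63 ∈ [538.75, 790.65] ↔ index [101, 150].
101 + (660.63−538.75)·(150−101)/(790.65−538.75) = 101 + 121.88·49/251.90 ≈ 124.71, so AQI = 125.
AQIs: Mexico City=54, Johannesburg=158, Bangkok=121, Mumbai=125. Sum = 54 + 158 + 121 + 125 = 458.

458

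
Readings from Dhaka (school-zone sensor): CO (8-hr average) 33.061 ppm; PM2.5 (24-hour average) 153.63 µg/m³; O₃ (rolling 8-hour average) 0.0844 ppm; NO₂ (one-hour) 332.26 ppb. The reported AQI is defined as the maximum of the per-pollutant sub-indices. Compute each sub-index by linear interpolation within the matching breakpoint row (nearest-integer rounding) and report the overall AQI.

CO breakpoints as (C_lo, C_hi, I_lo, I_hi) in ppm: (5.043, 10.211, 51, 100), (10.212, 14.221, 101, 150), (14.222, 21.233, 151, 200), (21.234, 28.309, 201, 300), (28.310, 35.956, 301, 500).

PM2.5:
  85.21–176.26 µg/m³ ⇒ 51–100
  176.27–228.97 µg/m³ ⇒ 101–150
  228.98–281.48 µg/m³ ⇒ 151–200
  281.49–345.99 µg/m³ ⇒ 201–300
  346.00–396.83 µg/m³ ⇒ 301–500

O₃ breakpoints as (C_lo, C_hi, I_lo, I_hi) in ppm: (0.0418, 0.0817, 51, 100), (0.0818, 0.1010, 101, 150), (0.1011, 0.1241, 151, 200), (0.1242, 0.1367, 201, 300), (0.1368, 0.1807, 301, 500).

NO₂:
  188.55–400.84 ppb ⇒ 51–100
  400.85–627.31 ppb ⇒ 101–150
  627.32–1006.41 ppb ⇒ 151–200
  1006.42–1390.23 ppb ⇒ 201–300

CO 33.061: bracket 28.310–35.956 → index 301–500; slope 199/7.646, offset 4.751.
AQI = 301 + 199/7.646·4.751 ≈ 424.65 ⇒ 425.
PM2.5: 153.63 lies in 85.21–176.26, so I_lo=51, I_hi=100, C_lo=85.21, C_hi=176.26.
(100−51)/(176.26−85.21) × (153.63−85.21) + 51 = 49/91.05 × 68.42 + 51 ≈ 87.82 → 88.
O₃: 0.0844 lies in 0.0818–0.1010, so I_lo=101, I_hi=150, C_lo=0.0818, C_hi=0.1010.
(150−101)/(0.1010−0.0818) × (0.0844−0.0818) + 101 = 49/0.0192 × 0.0026 + 101 ≈ 107.64 → 108.
NO₂: 332.26 ∈ [188.55, 400.84] ↔ index [51, 100].
51 + (332.26−188.55)·(100−51)/(400.84−188.55) = 51 + 143.71·49/212.29 ≈ 84.17, so AQI = 84.
Sub-indices: CO→425, PM2.5→88, O₃→108, NO₂→84. Overall AQI = max = 425; dominant pollutant is CO.

425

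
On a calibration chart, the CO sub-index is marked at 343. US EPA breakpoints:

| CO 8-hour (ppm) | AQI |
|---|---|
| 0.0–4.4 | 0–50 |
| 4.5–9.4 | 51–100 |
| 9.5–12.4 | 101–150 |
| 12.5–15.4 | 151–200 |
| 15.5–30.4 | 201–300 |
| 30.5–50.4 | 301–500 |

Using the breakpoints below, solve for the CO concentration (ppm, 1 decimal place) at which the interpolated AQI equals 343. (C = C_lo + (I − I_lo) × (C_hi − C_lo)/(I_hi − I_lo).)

34.7

AQI 343 lies in the 301–500 band, which corresponds to 30.5–50.4 ppm.
C = 30.5 + (343−301)×(50.4−30.5)/(500−301) = 30.5 + 42×19.9/199 ≈ 34.700 ppm → 34.7 ppm to 1 dp.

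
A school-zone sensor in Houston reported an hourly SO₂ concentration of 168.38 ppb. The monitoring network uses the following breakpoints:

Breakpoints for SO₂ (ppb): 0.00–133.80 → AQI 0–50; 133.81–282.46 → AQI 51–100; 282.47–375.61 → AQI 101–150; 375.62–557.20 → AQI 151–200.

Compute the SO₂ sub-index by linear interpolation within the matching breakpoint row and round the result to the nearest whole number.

SO₂: 168.38 lies in 133.81–282.46, so I_lo=51, I_hi=100, C_lo=133.81, C_hi=282.46.
(100−51)/(282.46−133.81) × (168.38−133.81) + 51 = 49/148.65 × 34.57 + 51 ≈ 62.40 → 62.
AQI 62 falls in the Moderate category.

62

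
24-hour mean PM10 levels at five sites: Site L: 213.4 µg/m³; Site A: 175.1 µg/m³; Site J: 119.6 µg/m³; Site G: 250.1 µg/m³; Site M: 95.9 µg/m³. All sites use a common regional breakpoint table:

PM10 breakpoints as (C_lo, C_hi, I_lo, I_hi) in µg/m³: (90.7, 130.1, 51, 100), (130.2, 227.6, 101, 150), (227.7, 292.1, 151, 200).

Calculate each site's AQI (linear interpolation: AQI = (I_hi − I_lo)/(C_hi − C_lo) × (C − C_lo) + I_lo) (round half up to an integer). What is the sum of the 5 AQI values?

579

Site L: row 130.2–227.6 (AQI 101–150). (150−101)·(213.4−130.2)/(227.6−130.2) + 101 = 49·83.2/97.4 + 101 ≈ 142.86 → 143.
Site A: 175.1 ∈ [130.2, 227.6] ↔ index [101, 150].
101 + (175.1−130.2)·(150−101)/(227.6−130.2) = 101 + 44.9·49/97.4 ≈ 123.59, so AQI = 124.
Site J: 119.6 lies in 90.7–130.1, so I_lo=51, I_hi=100, C_lo=90.7, C_hi=130.1.
(100−51)/(130.1−90.7) × (119.6−90.7) + 51 = 49/39.4 × 28.9 + 51 ≈ 86.94 → 87.
Site G 250.1: bracket 227.7–292.1 → index 151–200; slope 49/64.4, offset 22.4.
AQI = 151 + 49/64.4·22.4 ≈ 168.04 ⇒ 168.
Site M: row 90.7–130.1 (AQI 51–100). (100−51)·(95.9−90.7)/(130.1−90.7) + 51 = 49·5.2/39.4 + 51 ≈ 57.47 → 57.
AQIs: Site L=143, Site A=124, Site J=87, Site G=168, Site M=57. Sum = 143 + 124 + 87 + 168 + 57 = 579.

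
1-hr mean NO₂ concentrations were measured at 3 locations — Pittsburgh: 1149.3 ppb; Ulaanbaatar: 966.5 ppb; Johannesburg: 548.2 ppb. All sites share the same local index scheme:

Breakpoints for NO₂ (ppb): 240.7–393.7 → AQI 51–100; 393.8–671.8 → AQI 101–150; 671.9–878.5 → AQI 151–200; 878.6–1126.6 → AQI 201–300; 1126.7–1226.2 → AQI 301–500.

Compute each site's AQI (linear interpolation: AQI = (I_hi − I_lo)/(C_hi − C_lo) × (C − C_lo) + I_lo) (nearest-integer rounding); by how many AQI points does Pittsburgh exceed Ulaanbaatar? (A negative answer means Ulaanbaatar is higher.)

110

Pittsburgh: 1149.3 ∈ [1126.7, 1226.2] ↔ index [301, 500].
301 + (1149.3−1126.7)·(500−301)/(1226.2−1126.7) = 301 + 22.6·199/99.5 ≈ 346.20, so AQI = 346.
Ulaanbaatar: 966.5 ∈ [878.6, 1126.6] ↔ index [201, 300].
201 + (966.5−878.6)·(300−201)/(1126.6−878.6) = 201 + 87.9·99/248.0 ≈ 236.09, so AQI = 236.
Johannesburg: 548.2 lies in 393.8–671.8, so I_lo=101, I_hi=150, C_lo=393.8, C_hi=671.8.
(150−101)/(671.8−393.8) × (548.2−393.8) + 101 = 49/278.0 × 154.4 + 101 ≈ 128.21 → 128.
AQIs: Pittsburgh=346, Ulaanbaatar=236, Johannesburg=128. Pittsburgh (346) − Ulaanbaatar (236) = 110.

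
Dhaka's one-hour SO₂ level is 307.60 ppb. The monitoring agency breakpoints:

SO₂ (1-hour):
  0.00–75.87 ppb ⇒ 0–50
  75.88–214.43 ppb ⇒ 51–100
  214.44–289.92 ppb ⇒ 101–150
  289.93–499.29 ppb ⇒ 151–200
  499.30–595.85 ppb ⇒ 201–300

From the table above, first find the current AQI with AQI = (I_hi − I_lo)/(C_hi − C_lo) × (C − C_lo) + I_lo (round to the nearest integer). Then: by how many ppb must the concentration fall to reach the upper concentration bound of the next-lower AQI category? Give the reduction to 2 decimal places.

SO₂: 307.60 ∈ [289.93, 499.29] ↔ index [151, 200].
151 + (307.60−289.93)·(200−151)/(499.29−289.93) = 151 + 17.67·49/209.36 ≈ 155.14, so AQI = 155.
Current AQI 155 is in the Unhealthy range (151–200). The next-lower category tops out at AQI 150, whose upper concentration bound is 289.92 ppb.
Reduction needed = 307.60 − 289.92 = 17.68 ppb.

17.68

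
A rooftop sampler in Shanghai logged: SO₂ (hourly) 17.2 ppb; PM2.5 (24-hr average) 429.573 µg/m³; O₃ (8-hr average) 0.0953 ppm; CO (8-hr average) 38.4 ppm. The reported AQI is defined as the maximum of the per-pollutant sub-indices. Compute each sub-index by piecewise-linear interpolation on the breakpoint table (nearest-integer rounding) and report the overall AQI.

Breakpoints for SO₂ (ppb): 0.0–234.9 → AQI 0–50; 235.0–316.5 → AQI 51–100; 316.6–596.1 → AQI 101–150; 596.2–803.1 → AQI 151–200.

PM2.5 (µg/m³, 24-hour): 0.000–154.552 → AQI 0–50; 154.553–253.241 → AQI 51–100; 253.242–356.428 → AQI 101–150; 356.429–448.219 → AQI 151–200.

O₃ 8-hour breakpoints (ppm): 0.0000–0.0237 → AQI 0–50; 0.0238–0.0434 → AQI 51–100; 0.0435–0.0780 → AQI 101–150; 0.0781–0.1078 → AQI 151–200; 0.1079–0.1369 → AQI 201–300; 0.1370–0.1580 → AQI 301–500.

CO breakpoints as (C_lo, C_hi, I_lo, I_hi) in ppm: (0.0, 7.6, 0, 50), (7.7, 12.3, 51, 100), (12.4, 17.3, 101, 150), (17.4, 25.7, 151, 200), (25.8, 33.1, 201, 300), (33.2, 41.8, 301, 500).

SO₂: 17.2 lies in 0.0–234.9, so I_lo=0, I_hi=50, C_lo=0.0, C_hi=234.9.
(50−0)/(234.9−0.0) × (17.2−0.0) + 0 = 50/234.9 × 17.2 + 0 ≈ 3.66 → 4.
PM2.5: 429.573 ∈ [356.429, 448.219] ↔ index [151, 200].
151 + (429.573−356.429)·(200−151)/(448.219−356.429) = 151 + 73.144·49/91.790 ≈ 190.05, so AQI = 190.
O₃: 0.0953 ∈ [0.0781, 0.1078] ↔ index [151, 200].
151 + (0.0953−0.0781)·(200−151)/(0.1078−0.0781) = 151 + 0.0172·49/0.0297 ≈ 179.38, so AQI = 179.
CO: 38.4 ∈ [33.2, 41.8] ↔ index [301, 500].
301 + (38.4−33.2)·(500−301)/(41.8−33.2) = 301 + 5.2·199/8.6 ≈ 421.33, so AQI = 421.
Sub-indices: SO₂→4, PM2.5→190, O₃→179, CO→421. Overall AQI = max = 421; dominant pollutant is CO.

421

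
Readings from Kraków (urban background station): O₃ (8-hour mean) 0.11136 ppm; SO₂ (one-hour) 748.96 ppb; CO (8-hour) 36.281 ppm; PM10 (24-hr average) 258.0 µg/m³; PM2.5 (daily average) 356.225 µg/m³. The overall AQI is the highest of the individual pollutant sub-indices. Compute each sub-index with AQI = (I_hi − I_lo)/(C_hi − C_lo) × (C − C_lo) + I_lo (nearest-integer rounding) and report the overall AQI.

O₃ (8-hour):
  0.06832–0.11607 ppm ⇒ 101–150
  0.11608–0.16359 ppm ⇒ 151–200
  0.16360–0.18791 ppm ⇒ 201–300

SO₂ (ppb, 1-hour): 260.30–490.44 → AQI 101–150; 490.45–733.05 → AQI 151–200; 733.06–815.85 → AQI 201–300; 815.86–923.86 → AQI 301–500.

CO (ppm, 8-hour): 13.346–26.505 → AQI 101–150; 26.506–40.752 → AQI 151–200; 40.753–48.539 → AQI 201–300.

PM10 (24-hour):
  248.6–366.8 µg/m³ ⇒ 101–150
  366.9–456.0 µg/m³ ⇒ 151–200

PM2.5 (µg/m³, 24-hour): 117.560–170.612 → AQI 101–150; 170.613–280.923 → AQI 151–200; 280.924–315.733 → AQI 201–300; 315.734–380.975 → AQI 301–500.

425

O₃: 0.11136 lies in 0.06832–0.11607, so I_lo=101, I_hi=150, C_lo=0.06832, C_hi=0.11607.
(150−101)/(0.11607−0.06832) × (0.11136−0.06832) + 101 = 49/0.04775 × 0.04304 + 101 ≈ 145.17 → 145.
SO₂ 748.96: bracket 733.06–815.85 → index 201–300; slope 99/82.79, offset 15.90.
AQI = 201 + 99/82.79·15.90 ≈ 220.01 ⇒ 220.
CO: 36.281 ∈ [26.506, 40.752] ↔ index [151, 200].
151 + (36.281−26.506)·(200−151)/(40.752−26.506) = 151 + 9.775·49/14.246 ≈ 184.62, so AQI = 185.
PM10 258.0: bracket 248.6–366.8 → index 101–150; slope 49/118.2, offset 9.4.
AQI = 101 + 49/118.2·9.4 ≈ 104.90 ⇒ 105.
PM2.5: 356.225 lies in 315.734–380.975, so I_lo=301, I_hi=500, C_lo=315.734, C_hi=380.975.
(500−301)/(380.975−315.734) × (356.225−315.734) + 301 = 199/65.241 × 40.491 + 301 ≈ 424.51 → 425.
Sub-indices: O₃→145, SO₂→220, CO→185, PM10→105, PM2.5→425. Overall AQI = max = 425; dominant pollutant is PM2.5.
AQI 425: Hazardous.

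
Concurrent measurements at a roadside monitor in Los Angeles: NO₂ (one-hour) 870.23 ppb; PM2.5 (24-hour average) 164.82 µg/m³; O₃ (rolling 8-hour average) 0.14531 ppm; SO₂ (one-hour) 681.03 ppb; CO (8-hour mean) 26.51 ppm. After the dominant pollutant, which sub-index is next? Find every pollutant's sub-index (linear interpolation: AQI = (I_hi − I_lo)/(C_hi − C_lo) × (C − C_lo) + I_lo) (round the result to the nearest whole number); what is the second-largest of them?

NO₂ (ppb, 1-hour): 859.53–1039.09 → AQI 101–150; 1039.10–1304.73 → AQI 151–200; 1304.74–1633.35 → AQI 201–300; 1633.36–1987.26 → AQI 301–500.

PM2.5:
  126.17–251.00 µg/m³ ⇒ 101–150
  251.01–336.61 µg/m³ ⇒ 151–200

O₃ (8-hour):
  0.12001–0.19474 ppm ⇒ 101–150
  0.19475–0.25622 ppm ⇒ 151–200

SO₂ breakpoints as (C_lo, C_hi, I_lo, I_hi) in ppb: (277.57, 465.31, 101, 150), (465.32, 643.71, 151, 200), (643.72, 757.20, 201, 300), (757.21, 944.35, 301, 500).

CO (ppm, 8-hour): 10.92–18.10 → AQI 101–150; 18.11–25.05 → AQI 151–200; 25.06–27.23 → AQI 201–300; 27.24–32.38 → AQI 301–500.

234

NO₂: 870.23 ∈ [859.53, 1039.09] ↔ index [101, 150].
101 + (870.23−859.53)·(150−101)/(1039.09−859.53) = 101 + 10.70·49/179.56 ≈ 103.92, so AQI = 104.
PM2.5 164.82: bracket 126.17–251.00 → index 101–150; slope 49/124.83, offset 38.65.
AQI = 101 + 49/124.83·38.65 ≈ 116.17 ⇒ 116.
O₃ 0.14531: bracket 0.12001–0.19474 → index 101–150; slope 49/0.07473, offset 0.02530.
AQI = 101 + 49/0.07473·0.02530 ≈ 117.59 ⇒ 118.
SO₂: 681.03 lies in 643.72–757.20, so I_lo=201, I_hi=300, C_lo=643.72, C_hi=757.20.
(300−201)/(757.20−643.72) × (681.03−643.72) + 201 = 99/113.48 × 37.31 + 201 ≈ 233.55 → 234.
CO: 26.51 lies in 25.06–27.23, so I_lo=201, I_hi=300, C_lo=25.06, C_hi=27.23.
(300−201)/(27.23−25.06) × (26.51−25.06) + 201 = 99/2.17 × 1.45 + 201 ≈ 267.15 → 267.
Sub-indices: NO₂→104, PM2.5→116, O₃→118, SO₂→234, CO→267. Ranked high→low: 267, 234, 118, 116, 104. Second-highest sub-index = 234.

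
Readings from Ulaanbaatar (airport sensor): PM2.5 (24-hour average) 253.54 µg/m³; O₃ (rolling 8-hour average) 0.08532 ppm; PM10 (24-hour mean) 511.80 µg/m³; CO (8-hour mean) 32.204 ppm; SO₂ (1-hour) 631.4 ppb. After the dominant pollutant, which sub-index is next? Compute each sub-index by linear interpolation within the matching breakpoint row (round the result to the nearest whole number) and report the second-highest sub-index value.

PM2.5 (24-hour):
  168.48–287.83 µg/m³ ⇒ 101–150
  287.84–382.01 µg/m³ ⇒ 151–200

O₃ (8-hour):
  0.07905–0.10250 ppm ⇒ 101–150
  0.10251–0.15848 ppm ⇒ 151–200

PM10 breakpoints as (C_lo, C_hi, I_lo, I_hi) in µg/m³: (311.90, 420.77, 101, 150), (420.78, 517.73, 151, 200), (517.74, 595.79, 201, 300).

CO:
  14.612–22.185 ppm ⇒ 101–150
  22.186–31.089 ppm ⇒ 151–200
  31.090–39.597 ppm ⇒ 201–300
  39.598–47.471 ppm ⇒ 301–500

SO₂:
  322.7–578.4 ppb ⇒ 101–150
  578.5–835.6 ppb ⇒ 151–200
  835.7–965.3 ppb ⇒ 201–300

PM2.5 253.54: bracket 168.48–287.83 → index 101–150; slope 49/119.35, offset 85.06.
AQI = 101 + 49/119.35·85.06 ≈ 135.92 ⇒ 136.
O₃: 0.08532 ∈ [0.07905, 0.10250] ↔ index [101, 150].
101 + (0.08532−0.07905)·(150−101)/(0.10250−0.07905) = 101 + 0.00627·49/0.02345 ≈ 114.10, so AQI = 114.
PM10 511.80: bracket 420.78–517.73 → index 151–200; slope 49/96.95, offset 91.02.
AQI = 151 + 49/96.95·91.02 ≈ 197.00 ⇒ 197.
CO: row 31.090–39.597 (AQI 201–300). (300−201)·(32.204−31.090)/(39.597−31.090) + 201 = 99·1.114/8.507 + 201 ≈ 213.96 → 214.
SO₂: row 578.5–835.6 (AQI 151–200). (200−151)·(631.4−578.5)/(835.6−578.5) + 151 = 49·52.9/257.1 + 151 ≈ 161.08 → 161.
Sub-indices: PM2.5→136, O₃→114, PM10→197, CO→214, SO₂→161. Ranked high→low: 214, 197, 161, 136, 114. Second-highest sub-index = 197.

197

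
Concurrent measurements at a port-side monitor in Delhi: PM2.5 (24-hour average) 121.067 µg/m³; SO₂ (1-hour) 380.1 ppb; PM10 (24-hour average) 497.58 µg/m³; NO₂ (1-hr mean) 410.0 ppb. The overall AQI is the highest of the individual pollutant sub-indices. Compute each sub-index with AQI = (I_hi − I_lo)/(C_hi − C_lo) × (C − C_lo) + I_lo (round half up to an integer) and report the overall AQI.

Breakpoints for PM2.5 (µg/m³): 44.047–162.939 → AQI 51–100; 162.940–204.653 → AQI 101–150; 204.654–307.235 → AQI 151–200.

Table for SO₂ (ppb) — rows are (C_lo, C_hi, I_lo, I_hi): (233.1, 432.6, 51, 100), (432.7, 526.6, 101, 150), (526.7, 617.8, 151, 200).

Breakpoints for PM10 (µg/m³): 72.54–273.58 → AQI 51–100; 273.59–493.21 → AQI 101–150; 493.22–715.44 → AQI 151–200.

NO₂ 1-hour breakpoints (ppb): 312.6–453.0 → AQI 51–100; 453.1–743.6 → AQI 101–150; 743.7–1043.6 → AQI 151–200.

152

PM2.5: 121.067 lies in 44.047–162.939, so I_lo=51, I_hi=100, C_lo=44.047, C_hi=162.939.
(100−51)/(162.939−44.047) × (121.067−44.047) + 51 = 49/118.892 × 77.020 + 51 ≈ 82.74 → 83.
SO₂: 380.1 lies in 233.1–432.6, so I_lo=51, I_hi=100, C_lo=233.1, C_hi=432.6.
(100−51)/(432.6−233.1) × (380.1−233.1) + 51 = 49/199.5 × 147.0 + 51 ≈ 87.11 → 87.
PM10: row 493.22–715.44 (AQI 151–200). (200−151)·(497.58−493.22)/(715.44−493.22) + 151 = 49·4.36/222.22 + 151 ≈ 151.96 → 152.
NO₂ 410.0: bracket 312.6–453.0 → index 51–100; slope 49/140.4, offset 97.4.
AQI = 51 + 49/140.4·97.4 ≈ 84.99 ⇒ 85.
Sub-indices: PM2.5→83, SO₂→87, PM10→152, NO₂→85. Overall AQI = max = 152; dominant pollutant is PM10.
AQI 152: Unhealthy.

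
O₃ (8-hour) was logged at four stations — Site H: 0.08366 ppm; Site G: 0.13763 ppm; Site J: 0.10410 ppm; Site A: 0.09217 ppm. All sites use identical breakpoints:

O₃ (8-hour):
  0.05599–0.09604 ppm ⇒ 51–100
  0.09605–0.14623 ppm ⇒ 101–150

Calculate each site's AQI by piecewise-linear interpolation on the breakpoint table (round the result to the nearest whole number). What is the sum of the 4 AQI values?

Site H: row 0.05599–0.09604 (AQI 51–100). (100−51)·(0.08366−0.05599)/(0.09604−0.05599) + 51 = 49·0.02767/0.04005 + 51 ≈ 84.85 → 85.
Site G: 0.13763 lies in 0.09605–0.14623, so I_lo=101, I_hi=150, C_lo=0.09605, C_hi=0.14623.
(150−101)/(0.14623−0.09605) × (0.13763−0.09605) + 101 = 49/0.05018 × 0.04158 + 101 ≈ 141.60 → 142.
Site J: 0.10410 lies in 0.09605–0.14623, so I_lo=101, I_hi=150, C_lo=0.09605, C_hi=0.14623.
(150−101)/(0.14623−0.09605) × (0.10410−0.09605) + 101 = 49/0.05018 × 0.00805 + 101 ≈ 108.86 → 109.
Site A: 0.09217 lies in 0.05599–0.09604, so I_lo=51, I_hi=100, C_lo=0.05599, C_hi=0.09604.
(100−51)/(0.09604−0.05599) × (0.09217−0.05599) + 51 = 49/0.04005 × 0.03618 + 51 ≈ 95.27 → 95.
AQIs: Site H=85, Site G=142, Site J=109, Site A=95. Sum = 85 + 142 + 109 + 95 = 431.

431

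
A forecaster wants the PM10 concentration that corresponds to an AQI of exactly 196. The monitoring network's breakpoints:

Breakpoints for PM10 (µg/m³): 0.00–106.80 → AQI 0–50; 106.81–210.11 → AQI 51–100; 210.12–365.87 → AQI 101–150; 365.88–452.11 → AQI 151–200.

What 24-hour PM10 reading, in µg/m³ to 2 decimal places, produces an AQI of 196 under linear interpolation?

AQI 196 lies in the 151–200 band, which corresponds to 365.88–452.11 µg/m³.
C = 365.88 + (196−151)×(452.11−365.88)/(200−151) = 365.88 + 45×86.23/49 ≈ 445.0708 µg/m³ → 445.07 µg/m³ to 2 dp.

445.07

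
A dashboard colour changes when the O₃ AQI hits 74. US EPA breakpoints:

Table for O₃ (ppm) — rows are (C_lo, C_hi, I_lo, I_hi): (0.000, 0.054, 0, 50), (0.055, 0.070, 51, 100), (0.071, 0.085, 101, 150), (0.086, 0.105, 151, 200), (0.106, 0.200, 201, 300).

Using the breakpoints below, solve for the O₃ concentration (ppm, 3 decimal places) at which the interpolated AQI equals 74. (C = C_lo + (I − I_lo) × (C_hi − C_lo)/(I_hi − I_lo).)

AQI 74 lies in the 51–100 band, which corresponds to 0.055–0.070 ppm.
C = 0.055 + (74−51)×(0.070−0.055)/(100−51) = 0.055 + 23×0.015/49 ≈ 0.06204 ppm → 0.062 ppm to 3 dp.

0.062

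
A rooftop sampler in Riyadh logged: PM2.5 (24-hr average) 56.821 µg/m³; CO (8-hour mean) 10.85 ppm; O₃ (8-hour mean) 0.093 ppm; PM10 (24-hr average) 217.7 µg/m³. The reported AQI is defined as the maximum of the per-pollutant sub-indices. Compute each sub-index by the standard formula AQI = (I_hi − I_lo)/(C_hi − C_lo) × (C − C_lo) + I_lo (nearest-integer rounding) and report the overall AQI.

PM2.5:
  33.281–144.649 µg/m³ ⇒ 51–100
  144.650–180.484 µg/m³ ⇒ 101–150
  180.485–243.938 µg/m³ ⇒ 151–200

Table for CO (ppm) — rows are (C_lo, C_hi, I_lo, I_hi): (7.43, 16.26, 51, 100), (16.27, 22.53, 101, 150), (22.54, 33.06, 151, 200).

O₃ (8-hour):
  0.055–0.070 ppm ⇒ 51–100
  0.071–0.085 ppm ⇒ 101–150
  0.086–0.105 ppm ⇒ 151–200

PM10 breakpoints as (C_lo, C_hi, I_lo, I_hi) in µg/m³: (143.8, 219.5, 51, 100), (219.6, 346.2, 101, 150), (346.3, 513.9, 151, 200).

PM2.5: row 33.281–144.649 (AQI 51–100). (100−51)·(56.821−33.281)/(144.649−33.281) + 51 = 49·23.540/111.368 + 51 ≈ 61.36 → 61.
CO: 10.85 lies in 7.43–16.26, so I_lo=51, I_hi=100, C_lo=7.43, C_hi=16.26.
(100−51)/(16.26−7.43) × (10.85−7.43) + 51 = 49/8.83 × 3.42 + 51 ≈ 69.98 → 70.
O₃: 0.093 ∈ [0.086, 0.105] ↔ index [151, 200].
151 + (0.093−0.086)·(200−151)/(0.105−0.086) = 151 + 0.007·49/0.019 ≈ 169.05, so AQI = 169.
PM10: row 143.8–219.5 (AQI 51–100). (100−51)·(217.7−143.8)/(219.5−143.8) + 51 = 49·73.9/75.7 + 51 ≈ 98.83 → 99.
Sub-indices: PM2.5→61, CO→70, O₃→169, PM10→99. Overall AQI = max = 169; dominant pollutant is O₃.
AQI 169: Unhealthy.

169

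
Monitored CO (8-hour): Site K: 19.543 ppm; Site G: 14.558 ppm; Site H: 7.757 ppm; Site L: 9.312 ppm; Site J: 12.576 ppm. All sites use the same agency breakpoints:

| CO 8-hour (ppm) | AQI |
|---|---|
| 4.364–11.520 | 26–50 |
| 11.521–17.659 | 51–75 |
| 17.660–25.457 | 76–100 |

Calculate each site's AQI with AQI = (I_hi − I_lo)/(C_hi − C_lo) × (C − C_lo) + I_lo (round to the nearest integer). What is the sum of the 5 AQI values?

Site K: 19.543 ∈ [17.660, 25.457] ↔ index [76, 100].
76 + (19.543−17.660)·(100−76)/(25.457−17.660) = 76 + 1.883·24/7.797 ≈ 81.80, so AQI = 82.
Site G 14.558: bracket 11.521–17.659 → index 51–75; slope 24/6.138, offset 3.037.
AQI = 51 + 24/6.138·3.037 ≈ 62.87 ⇒ 63.
Site H 7.757: bracket 4.364–11.520 → index 26–50; slope 24/7.156, offset 3.393.
AQI = 26 + 24/7.156·3.393 ≈ 37.38 ⇒ 37.
Site L: 9.312 ∈ [4.364, 11.520] ↔ index [26, 50].
26 + (9.312−4.364)·(50−26)/(11.520−4.364) = 26 + 4.948·24/7.156 ≈ 42.59, so AQI = 43.
Site J: 12.576 ∈ [11.521, 17.659] ↔ index [51, 75].
51 + (12.576−11.521)·(75−51)/(17.659−11.521) = 51 + 1.055·24/6.138 ≈ 55.13, so AQI = 55.
AQIs: Site K=82, Site G=63, Site H=37, Site L=43, Site J=55. Sum = 82 + 63 + 37 + 43 + 55 = 280.

280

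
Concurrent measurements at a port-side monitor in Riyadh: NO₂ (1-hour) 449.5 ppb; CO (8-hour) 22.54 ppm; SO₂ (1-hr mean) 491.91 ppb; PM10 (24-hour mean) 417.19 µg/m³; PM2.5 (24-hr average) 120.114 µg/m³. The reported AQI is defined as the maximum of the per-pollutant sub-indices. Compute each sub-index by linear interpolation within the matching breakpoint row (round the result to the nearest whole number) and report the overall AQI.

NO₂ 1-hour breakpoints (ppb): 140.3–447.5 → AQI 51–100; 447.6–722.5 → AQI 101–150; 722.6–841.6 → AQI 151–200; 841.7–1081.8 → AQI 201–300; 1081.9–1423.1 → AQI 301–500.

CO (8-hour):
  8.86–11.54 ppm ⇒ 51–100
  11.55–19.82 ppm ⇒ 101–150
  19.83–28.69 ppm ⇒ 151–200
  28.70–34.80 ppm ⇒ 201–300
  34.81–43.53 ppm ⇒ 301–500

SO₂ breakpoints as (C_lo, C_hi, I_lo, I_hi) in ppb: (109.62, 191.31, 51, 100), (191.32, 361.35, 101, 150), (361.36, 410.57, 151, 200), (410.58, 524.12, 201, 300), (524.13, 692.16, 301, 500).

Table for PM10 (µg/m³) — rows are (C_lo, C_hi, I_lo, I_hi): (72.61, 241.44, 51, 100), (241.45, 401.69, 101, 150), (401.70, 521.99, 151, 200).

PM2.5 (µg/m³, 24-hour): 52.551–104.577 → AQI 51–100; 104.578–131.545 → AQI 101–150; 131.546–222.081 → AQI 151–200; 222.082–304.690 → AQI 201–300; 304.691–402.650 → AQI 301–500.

272

NO₂: 449.5 lies in 447.6–722.5, so I_lo=101, I_hi=150, C_lo=447.6, C_hi=722.5.
(150−101)/(722.5−447.6) × (449.5−447.6) + 101 = 49/274.9 × 1.9 + 101 ≈ 101.34 → 101.
CO: 22.54 lies in 19.83–28.69, so I_lo=151, I_hi=200, C_lo=19.83, C_hi=28.69.
(200−151)/(28.69−19.83) × (22.54−19.83) + 151 = 49/8.86 × 2.71 + 151 ≈ 165.99 → 166.
SO₂: 491.91 lies in 410.58–524.12, so I_lo=201, I_hi=300, C_lo=410.58, C_hi=524.12.
(300−201)/(524.12−410.58) × (491.91−410.58) + 201 = 99/113.54 × 81.33 + 201 ≈ 271.91 → 272.
PM10: 417.19 ∈ [401.70, 521.99] ↔ index [151, 200].
151 + (417.19−401.70)·(200−151)/(521.99−401.70) = 151 + 15.49·49/120.29 ≈ 157.31, so AQI = 157.
PM2.5: row 104.578–131.545 (AQI 101–150). (150−101)·(120.114−104.578)/(131.545−104.578) + 101 = 49·15.536/26.967 + 101 ≈ 129.23 → 129.
Sub-indices: NO₂→101, CO→166, SO₂→272, PM10→157, PM2.5→129. Overall AQI = max = 272; dominant pollutant is SO₂.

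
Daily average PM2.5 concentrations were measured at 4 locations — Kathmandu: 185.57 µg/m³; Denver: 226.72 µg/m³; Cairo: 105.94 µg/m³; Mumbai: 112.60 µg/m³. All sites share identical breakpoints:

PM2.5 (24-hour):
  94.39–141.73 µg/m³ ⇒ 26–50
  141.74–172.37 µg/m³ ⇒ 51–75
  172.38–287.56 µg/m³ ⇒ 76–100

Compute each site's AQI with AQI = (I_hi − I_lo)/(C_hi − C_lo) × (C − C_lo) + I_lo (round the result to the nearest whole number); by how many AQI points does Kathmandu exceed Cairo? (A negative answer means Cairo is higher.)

47

Kathmandu: row 172.38–287.56 (AQI 76–100). (100−76)·(185.57−172.38)/(287.56−172.38) + 76 = 24·13.19/115.18 + 76 ≈ 78.75 → 79.
Denver: 226.72 lies in 172.38–287.56, so I_lo=76, I_hi=100, C_lo=172.38, C_hi=287.56.
(100−76)/(287.56−172.38) × (226.72−172.38) + 76 = 24/115.18 × 54.34 + 76 ≈ 87.32 → 87.
Cairo: 105.94 lies in 94.39–141.73, so I_lo=26, I_hi=50, C_lo=94.39, C_hi=141.73.
(50−26)/(141.73−94.39) × (105.94−94.39) + 26 = 24/47.34 × 11.55 + 26 ≈ 31.86 → 32.
Mumbai: 112.60 lies in 94.39–141.73, so I_lo=26, I_hi=50, C_lo=94.39, C_hi=141.73.
(50−26)/(141.73−94.39) × (112.60−94.39) + 26 = 24/47.34 × 18.21 + 26 ≈ 35.23 → 35.
AQIs: Kathmandu=79, Denver=87, Cairo=32, Mumbai=35. Kathmandu (79) − Cairo (32) = 47.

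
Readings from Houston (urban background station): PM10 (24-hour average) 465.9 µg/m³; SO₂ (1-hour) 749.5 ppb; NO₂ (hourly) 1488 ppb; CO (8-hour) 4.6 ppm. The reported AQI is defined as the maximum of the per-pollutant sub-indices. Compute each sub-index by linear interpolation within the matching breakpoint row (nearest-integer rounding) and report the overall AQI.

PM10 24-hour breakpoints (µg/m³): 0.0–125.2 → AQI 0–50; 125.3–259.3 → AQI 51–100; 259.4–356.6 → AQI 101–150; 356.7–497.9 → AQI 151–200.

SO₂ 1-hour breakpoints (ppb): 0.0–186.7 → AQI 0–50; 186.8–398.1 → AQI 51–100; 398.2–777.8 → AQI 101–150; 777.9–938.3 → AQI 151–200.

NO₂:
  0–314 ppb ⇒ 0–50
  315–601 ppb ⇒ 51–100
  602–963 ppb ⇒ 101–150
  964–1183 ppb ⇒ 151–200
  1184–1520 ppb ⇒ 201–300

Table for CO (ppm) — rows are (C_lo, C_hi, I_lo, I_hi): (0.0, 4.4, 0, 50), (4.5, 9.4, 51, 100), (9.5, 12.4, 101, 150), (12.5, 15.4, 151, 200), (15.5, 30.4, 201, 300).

291

PM10: row 356.7–497.9 (AQI 151–200). (200−151)·(465.9−356.7)/(497.9−356.7) + 151 = 49·109.2/141.2 + 151 ≈ 188.90 → 189.
SO₂: 749.5 lies in 398.2–777.8, so I_lo=101, I_hi=150, C_lo=398.2, C_hi=777.8.
(150−101)/(777.8−398.2) × (749.5−398.2) + 101 = 49/379.6 × 351.3 + 101 ≈ 146.35 → 146.
NO₂: 1488 ∈ [1184, 1520] ↔ index [201, 300].
201 + (1488−1184)·(300−201)/(1520−1184) = 201 + 304·99/336 ≈ 290.57, so AQI = 291.
CO: row 4.5–9.4 (AQI 51–100). (100−51)·(4.6−4.5)/(9.4−4.5) + 51 = 49·0.1/4.9 + 51 ≈ 52.00 → 52.
Sub-indices: PM10→189, SO₂→146, NO₂→291, CO→52. Overall AQI = max = 291; dominant pollutant is NO₂.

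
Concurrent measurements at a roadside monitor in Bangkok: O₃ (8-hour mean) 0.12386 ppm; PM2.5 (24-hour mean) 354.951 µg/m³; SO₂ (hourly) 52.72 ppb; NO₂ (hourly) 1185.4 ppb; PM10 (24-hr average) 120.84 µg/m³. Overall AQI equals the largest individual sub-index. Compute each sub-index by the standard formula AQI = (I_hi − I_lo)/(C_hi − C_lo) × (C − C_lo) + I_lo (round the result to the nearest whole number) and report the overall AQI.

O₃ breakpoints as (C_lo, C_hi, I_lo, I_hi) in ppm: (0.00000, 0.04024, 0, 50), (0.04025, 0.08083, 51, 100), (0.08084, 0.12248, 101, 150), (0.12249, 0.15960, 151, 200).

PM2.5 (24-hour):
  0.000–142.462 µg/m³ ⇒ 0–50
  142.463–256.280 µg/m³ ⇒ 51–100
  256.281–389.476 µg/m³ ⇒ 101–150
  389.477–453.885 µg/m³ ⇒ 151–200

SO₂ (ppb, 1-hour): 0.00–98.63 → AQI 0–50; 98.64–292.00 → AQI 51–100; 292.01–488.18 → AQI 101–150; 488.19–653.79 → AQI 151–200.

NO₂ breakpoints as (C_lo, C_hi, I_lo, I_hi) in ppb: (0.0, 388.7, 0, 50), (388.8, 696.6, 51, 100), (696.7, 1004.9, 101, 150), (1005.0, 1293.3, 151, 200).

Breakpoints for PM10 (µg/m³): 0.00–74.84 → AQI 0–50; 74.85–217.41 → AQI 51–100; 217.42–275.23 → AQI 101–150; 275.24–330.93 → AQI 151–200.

O₃: row 0.12249–0.15960 (AQI 151–200). (200−151)·(0.12386−0.12249)/(0.15960−0.12249) + 151 = 49·0.00137/0.03711 + 151 ≈ 152.81 → 153.
PM2.5 354.951: bracket 256.281–389.476 → index 101–150; slope 49/133.195, offset 98.670.
AQI = 101 + 49/133.195·98.670 ≈ 137.30 ⇒ 137.
SO₂: 52.72 lies in 0.00–98.63, so I_lo=0, I_hi=50, C_lo=0.00, C_hi=98.63.
(50−0)/(98.63−0.00) × (52.72−0.00) + 0 = 50/98.63 × 52.72 + 0 ≈ 26.73 → 27.
NO₂ 1185.4: bracket 1005.0–1293.3 → index 151–200; slope 49/288.3, offset 180.4.
AQI = 151 + 49/288.3·180.4 ≈ 181.66 ⇒ 182.
PM10: 120.84 lies in 74.85–217.41, so I_lo=51, I_hi=100, C_lo=74.85, C_hi=217.41.
(100−51)/(217.41−74.85) × (120.84−74.85) + 51 = 49/142.56 × 45.99 + 51 ≈ 66.81 → 67.
Sub-indices: O₃→153, PM2.5→137, SO₂→27, NO₂→182, PM10→67. Overall AQI = max = 182; dominant pollutant is NO₂.
AQI 182: Unhealthy.

182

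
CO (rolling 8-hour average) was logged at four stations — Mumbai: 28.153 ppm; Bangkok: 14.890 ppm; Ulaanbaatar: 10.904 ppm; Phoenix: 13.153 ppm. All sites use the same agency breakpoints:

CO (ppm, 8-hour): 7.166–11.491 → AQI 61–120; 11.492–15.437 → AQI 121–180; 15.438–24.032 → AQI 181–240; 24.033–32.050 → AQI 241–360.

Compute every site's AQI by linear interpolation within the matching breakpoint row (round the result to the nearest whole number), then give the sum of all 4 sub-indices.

732

Mumbai: 28.153 lies in 24.033–32.050, so I_lo=241, I_hi=360, C_lo=24.033, C_hi=32.050.
(360−241)/(32.050−24.033) × (28.153−24.033) + 241 = 119/8.017 × 4.120 + 241 ≈ 302.16 → 302.
Bangkok 14.890: bracket 11.492–15.437 → index 121–180; slope 59/3.945, offset 3.398.
AQI = 121 + 59/3.945·3.398 ≈ 171.82 ⇒ 172.
Ulaanbaatar 10.904: bracket 7.166–11.491 → index 61–120; slope 59/4.325, offset 3.738.
AQI = 61 + 59/4.325·3.738 ≈ 111.99 ⇒ 112.
Phoenix 13.153: bracket 11.492–15.437 → index 121–180; slope 59/3.945, offset 1.661.
AQI = 121 + 59/3.945·1.661 ≈ 145.84 ⇒ 146.
AQIs: Mumbai=302, Bangkok=172, Ulaanbaatar=112, Phoenix=146. Sum = 302 + 172 + 112 + 146 = 732.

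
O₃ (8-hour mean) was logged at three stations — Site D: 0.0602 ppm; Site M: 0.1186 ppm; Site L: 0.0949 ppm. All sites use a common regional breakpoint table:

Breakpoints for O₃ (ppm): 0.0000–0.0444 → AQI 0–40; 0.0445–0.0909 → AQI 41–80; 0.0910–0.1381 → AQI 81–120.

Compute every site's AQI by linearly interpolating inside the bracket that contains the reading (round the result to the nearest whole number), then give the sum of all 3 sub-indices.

Site D: 0.0602 lies in 0.0445–0.0909, so I_lo=41, I_hi=80, C_lo=0.0445, C_hi=0.0909.
(80−41)/(0.0909−0.0445) × (0.0602−0.0445) + 41 = 39/0.0464 × 0.0157 + 41 ≈ 54.20 → 54.
Site M 0.1186: bracket 0.0910–0.1381 → index 81–120; slope 39/0.0471, offset 0.0276.
AQI = 81 + 39/0.0471·0.0276 ≈ 103.85 ⇒ 104.
Site L: row 0.0910–0.1381 (AQI 81–120). (120−81)·(0.0949−0.0910)/(0.1381−0.0910) + 81 = 39·0.0039/0.0471 + 81 ≈ 84.23 → 84.
AQIs: Site D=54, Site M=104, Site L=84. Sum = 54 + 104 + 84 = 242.

242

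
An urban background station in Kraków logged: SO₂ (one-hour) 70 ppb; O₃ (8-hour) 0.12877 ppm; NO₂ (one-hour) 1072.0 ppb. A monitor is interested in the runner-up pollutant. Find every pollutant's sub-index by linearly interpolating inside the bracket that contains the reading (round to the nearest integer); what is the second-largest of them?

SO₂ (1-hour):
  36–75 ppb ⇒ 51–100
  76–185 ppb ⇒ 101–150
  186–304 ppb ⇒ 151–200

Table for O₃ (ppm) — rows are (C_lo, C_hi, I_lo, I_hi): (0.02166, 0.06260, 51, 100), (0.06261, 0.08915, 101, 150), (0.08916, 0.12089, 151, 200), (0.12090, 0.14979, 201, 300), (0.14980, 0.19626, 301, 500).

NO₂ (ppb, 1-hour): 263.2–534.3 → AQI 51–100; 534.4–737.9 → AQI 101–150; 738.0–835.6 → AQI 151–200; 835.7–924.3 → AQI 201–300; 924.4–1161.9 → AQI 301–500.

228

SO₂: 70 lies in 36–75, so I_lo=51, I_hi=100, C_lo=36, C_hi=75.
(100−51)/(75−36) × (70−36) + 51 = 49/39 × 34 + 51 ≈ 93.72 → 94.
O₃: 0.12877 lies in 0.12090–0.14979, so I_lo=201, I_hi=300, C_lo=0.12090, C_hi=0.14979.
(300−201)/(0.14979−0.12090) × (0.12877−0.12090) + 201 = 99/0.02889 × 0.00787 + 201 ≈ 227.97 → 228.
NO₂: row 924.4–1161.9 (AQI 301–500). (500−301)·(1072.0−924.4)/(1161.9−924.4) + 301 = 199·147.6/237.5 + 301 ≈ 424.67 → 425.
Sub-indices: SO₂→94, O₃→228, NO₂→425. Ranked high→low: 425, 228, 94. Second-highest sub-index = 228.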